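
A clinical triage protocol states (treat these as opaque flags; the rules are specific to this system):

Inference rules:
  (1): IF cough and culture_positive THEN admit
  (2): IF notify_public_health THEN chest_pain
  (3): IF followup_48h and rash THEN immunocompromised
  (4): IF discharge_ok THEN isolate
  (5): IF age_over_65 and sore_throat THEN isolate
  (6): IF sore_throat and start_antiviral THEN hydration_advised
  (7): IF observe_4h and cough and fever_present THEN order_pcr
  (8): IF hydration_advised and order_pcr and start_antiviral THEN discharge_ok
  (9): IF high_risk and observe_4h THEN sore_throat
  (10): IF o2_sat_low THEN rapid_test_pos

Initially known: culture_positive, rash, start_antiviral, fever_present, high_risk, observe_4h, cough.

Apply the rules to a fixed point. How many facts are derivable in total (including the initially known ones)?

Round 1: (1) [IF cough and culture_positive THEN admit]; (7) [IF observe_4h and cough and fever_present THEN order_pcr]; (9) [IF high_risk and observe_4h THEN sore_throat]. Adds admit, order_pcr, sore_throat.
Round 2: (6) [IF sore_throat and start_antiviral THEN hydration_advised]. Adds hydration_advised.
Round 3: (8) [IF hydration_advised and order_pcr and start_antiviral THEN discharge_ok]. Adds discharge_ok.
Round 4: (4) [IF discharge_ok THEN isolate]. Adds isolate.
Closure: {admit, cough, culture_positive, discharge_ok, fever_present, high_risk, hydration_advised, isolate, observe_4h, order_pcr, rash, sore_throat, start_antiviral} — 13 facts.

13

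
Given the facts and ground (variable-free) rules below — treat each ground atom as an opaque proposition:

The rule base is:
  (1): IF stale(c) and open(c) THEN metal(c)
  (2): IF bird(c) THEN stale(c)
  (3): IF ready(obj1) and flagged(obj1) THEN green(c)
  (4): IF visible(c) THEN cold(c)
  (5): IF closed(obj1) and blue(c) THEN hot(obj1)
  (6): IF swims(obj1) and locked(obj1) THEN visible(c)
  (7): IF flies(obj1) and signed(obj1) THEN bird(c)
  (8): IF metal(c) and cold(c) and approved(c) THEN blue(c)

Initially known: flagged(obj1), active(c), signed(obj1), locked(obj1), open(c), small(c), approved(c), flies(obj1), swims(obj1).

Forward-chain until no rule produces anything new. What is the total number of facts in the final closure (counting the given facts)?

[1] (6) [IF swims(obj1) and locked(obj1) THEN visible(c)]; (7) [IF flies(obj1) and signed(obj1) THEN bird(c)]. ⇒ new: visible(c), bird(c).
[2] (2) [IF bird(c) THEN stale(c)]; (4) [IF visible(c) THEN cold(c)]. ⇒ new: stale(c), cold(c).
[3] (1) [IF stale(c) and open(c) THEN metal(c)]. ⇒ new: metal(c).
[4] (8) [IF metal(c) and cold(c) and approved(c) THEN blue(c)]. ⇒ new: blue(c).
Closure: {active(c), approved(c), bird(c), blue(c), cold(c), flagged(obj1), flies(obj1), locked(obj1), metal(c), open(c), signed(obj1), small(c), stale(c), swims(obj1), visible(c)} — 15 facts.

15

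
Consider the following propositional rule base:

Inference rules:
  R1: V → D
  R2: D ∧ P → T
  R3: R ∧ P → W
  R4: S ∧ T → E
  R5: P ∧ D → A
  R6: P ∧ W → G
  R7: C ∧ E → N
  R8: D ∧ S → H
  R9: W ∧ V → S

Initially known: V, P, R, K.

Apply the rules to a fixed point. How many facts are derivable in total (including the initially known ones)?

Round 1: R1 [V → D]; R3 [R ∧ P → W]. Adds D, W.
Round 2: R2 [D ∧ P → T]; R5 [P ∧ D → A]; R6 [P ∧ W → G]; R9 [W ∧ V → S]. Adds T, A, G, S.
Round 3: R4 [S ∧ T → E]; R8 [D ∧ S → H]. Adds E, H.
Closure: {A, D, E, G, H, K, P, R, S, T, V, W} — 12 facts.

12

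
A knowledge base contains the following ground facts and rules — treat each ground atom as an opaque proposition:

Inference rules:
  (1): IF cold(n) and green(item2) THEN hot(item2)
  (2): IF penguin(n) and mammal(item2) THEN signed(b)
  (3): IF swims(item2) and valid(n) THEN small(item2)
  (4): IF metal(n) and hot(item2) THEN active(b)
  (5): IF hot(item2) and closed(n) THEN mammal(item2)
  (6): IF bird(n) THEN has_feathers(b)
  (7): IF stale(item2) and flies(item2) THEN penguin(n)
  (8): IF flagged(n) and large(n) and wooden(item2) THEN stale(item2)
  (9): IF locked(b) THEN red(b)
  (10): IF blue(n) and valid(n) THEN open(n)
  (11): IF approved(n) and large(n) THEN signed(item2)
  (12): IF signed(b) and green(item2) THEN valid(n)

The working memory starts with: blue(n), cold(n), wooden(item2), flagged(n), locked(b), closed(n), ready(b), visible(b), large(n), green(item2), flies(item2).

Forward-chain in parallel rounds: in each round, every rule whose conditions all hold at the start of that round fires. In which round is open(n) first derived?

Round 1 — (1), (8), (9), derive hot(item2), stale(item2), red(b).
Round 2 — (5), (7), derive mammal(item2), penguin(n).
Round 3 — (2), derive signed(b).
Round 4 — (12), derive valid(n).
Round 5 — (10), derive open(n).
open(n) first appears in round 5.

5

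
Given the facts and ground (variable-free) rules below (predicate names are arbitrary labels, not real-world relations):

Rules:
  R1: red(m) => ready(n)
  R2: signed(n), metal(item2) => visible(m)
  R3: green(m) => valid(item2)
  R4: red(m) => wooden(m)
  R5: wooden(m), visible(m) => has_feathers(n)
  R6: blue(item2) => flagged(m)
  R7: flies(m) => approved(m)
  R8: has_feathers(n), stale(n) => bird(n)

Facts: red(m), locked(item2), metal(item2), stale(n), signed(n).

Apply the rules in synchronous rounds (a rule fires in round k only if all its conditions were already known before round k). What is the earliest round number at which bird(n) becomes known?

3

Round 1: R1 [red(m) => ready(n)]; R2 [signed(n), metal(item2) => visible(m)]; R4 [red(m) => wooden(m)]. New: ready(n), visible(m), wooden(m).
Round 2: R5 [wooden(m), visible(m) => has_feathers(n)]. New: has_feathers(n).
Round 3: R8 [has_feathers(n), stale(n) => bird(n)]. New: bird(n).
bird(n) first appears in round 3.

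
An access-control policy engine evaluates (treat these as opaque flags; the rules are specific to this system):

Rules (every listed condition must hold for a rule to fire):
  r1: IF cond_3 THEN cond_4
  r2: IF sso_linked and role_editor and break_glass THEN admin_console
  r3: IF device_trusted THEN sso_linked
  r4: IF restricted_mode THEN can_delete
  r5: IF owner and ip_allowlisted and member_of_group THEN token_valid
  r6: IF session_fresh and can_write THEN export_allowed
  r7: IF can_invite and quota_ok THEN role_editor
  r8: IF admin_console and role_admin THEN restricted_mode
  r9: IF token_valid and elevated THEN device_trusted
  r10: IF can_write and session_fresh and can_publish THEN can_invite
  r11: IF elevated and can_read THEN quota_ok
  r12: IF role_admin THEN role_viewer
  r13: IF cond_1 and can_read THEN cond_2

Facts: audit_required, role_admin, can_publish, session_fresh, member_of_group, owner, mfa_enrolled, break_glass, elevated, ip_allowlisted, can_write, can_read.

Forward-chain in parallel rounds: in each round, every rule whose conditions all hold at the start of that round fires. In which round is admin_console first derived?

Round 1: r5 [IF owner and ip_allowlisted and member_of_group THEN token_valid]; r6 [IF session_fresh and can_write THEN export_allowed]; r10 [IF can_write and session_fresh and can_publish THEN can_invite]; r11 [IF elevated and can_read THEN quota_ok]; r12 [IF role_admin THEN role_viewer]. Adds token_valid, export_allowed, can_invite, quota_ok, role_viewer.
Round 2: r7 [IF can_invite and quota_ok THEN role_editor]; r9 [IF token_valid and elevated THEN device_trusted]. Adds role_editor, device_trusted.
Round 3: r3 [IF device_trusted THEN sso_linked]. Adds sso_linked.
Round 4: r2 [IF sso_linked and role_editor and break_glass THEN admin_console]. Adds admin_console.
admin_console first appears in round 4.

4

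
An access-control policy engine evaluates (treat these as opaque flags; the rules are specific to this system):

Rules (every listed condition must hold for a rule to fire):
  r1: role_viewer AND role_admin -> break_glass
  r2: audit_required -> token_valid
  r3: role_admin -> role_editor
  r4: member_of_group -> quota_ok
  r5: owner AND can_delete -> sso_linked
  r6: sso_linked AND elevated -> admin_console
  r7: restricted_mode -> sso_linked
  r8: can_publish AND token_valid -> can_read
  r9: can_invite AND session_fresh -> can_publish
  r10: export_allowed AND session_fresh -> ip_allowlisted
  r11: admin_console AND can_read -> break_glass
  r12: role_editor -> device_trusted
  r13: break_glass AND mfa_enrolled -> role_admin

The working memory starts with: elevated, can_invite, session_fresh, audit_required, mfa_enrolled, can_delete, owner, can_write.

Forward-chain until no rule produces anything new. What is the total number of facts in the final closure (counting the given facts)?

[1] r2 [audit_required -> token_valid]; r5 [owner AND can_delete -> sso_linked]; r9 [can_invite AND session_fresh -> can_publish]. ⇒ new: token_valid, sso_linked, can_publish.
[2] r6 [sso_linked AND elevated -> admin_console]; r8 [can_publish AND token_valid -> can_read]. ⇒ new: admin_console, can_read.
[3] r11 [admin_console AND can_read -> break_glass]. ⇒ new: break_glass.
[4] r13 [break_glass AND mfa_enrolled -> role_admin]. ⇒ new: role_admin.
[5] r3 [role_admin -> role_editor]. ⇒ new: role_editor.
[6] r12 [role_editor -> device_trusted]. ⇒ new: device_trusted.
Closure: {admin_console, audit_required, break_glass, can_delete, can_invite, can_publish, can_read, can_write, device_trusted, elevated, mfa_enrolled, owner, role_admin, role_editor, session_fresh, sso_linked, token_valid} — 17 facts.

17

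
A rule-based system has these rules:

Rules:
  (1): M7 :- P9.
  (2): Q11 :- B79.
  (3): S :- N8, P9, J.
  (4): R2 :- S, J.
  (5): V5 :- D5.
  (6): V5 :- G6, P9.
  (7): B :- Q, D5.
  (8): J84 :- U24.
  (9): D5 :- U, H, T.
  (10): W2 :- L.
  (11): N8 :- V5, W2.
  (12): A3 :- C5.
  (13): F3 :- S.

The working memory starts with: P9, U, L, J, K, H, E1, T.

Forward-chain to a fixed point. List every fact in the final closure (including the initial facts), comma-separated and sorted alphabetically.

[1] (1) [M7 :- P9.]; (9) [D5 :- U, H, T.]; (10) [W2 :- L.]. ⇒ new: M7, D5, W2.
[2] (5) [V5 :- D5.]. ⇒ new: V5.
[3] (11) [N8 :- V5, W2.]. ⇒ new: N8.
[4] (3) [S :- N8, P9, J.]. ⇒ new: S.
[5] (4) [R2 :- S, J.]; (13) [F3 :- S.]. ⇒ new: R2, F3.

D5, E1, F3, H, J, K, L, M7, N8, P9, R2, S, T, U, V5, W2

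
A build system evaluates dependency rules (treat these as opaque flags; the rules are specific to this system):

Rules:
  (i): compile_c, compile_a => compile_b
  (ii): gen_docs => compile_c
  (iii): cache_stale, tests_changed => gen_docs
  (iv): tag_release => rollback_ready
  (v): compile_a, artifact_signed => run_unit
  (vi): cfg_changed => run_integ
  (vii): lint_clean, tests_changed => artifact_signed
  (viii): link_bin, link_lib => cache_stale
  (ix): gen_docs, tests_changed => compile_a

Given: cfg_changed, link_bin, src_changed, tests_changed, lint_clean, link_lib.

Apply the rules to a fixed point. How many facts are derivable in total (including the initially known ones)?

14

Round 1: (vi) [cfg_changed => run_integ]; (vii) [lint_clean, tests_changed => artifact_signed]; (viii) [link_bin, link_lib => cache_stale]. Adds run_integ, artifact_signed, cache_stale.
Round 2: (iii) [cache_stale, tests_changed => gen_docs]. Adds gen_docs.
Round 3: (ii) [gen_docs => compile_c]; (ix) [gen_docs, tests_changed => compile_a]. Adds compile_c, compile_a.
Round 4: (i) [compile_c, compile_a => compile_b]; (v) [compile_a, artifact_signed => run_unit]. Adds compile_b, run_unit.
Closure: {artifact_signed, cache_stale, cfg_changed, compile_a, compile_b, compile_c, gen_docs, link_bin, link_lib, lint_clean, run_integ, run_unit, src_changed, tests_changed} — 14 facts.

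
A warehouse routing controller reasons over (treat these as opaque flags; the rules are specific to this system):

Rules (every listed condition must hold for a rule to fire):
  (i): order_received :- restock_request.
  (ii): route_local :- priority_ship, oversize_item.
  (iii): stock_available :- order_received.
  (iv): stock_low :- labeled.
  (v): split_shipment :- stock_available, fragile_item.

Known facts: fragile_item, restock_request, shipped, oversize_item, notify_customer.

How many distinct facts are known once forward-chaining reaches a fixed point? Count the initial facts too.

Round 1: (i) [order_received :- restock_request.]. New: order_received.
Round 2: (iii) [stock_available :- order_received.]. New: stock_available.
Round 3: (v) [split_shipment :- stock_available, fragile_item.]. New: split_shipment.
Closure: {fragile_item, notify_customer, order_received, oversize_item, restock_request, shipped, split_shipment, stock_available} — 8 facts.

8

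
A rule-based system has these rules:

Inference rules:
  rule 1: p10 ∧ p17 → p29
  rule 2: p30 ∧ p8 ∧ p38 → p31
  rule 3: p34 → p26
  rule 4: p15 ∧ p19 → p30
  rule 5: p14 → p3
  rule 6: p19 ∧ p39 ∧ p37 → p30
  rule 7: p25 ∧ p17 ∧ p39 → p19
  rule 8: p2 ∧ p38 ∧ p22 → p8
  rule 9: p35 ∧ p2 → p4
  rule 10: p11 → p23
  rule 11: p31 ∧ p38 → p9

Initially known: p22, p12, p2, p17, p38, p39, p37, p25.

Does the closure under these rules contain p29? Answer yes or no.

Round 1: rule 7 [p25 ∧ p17 ∧ p39 → p19]; rule 8 [p2 ∧ p38 ∧ p22 → p8]. New: p19, p8.
Round 2: rule 6 [p19 ∧ p39 ∧ p37 → p30]. New: p30.
Round 3: rule 2 [p30 ∧ p8 ∧ p38 → p31]. New: p31.
Round 4: rule 11 [p31 ∧ p38 → p9]. New: p9.
Fixed point reached. p29 is concluded only by rule 1; rule 1 needs p10 (never derived).

no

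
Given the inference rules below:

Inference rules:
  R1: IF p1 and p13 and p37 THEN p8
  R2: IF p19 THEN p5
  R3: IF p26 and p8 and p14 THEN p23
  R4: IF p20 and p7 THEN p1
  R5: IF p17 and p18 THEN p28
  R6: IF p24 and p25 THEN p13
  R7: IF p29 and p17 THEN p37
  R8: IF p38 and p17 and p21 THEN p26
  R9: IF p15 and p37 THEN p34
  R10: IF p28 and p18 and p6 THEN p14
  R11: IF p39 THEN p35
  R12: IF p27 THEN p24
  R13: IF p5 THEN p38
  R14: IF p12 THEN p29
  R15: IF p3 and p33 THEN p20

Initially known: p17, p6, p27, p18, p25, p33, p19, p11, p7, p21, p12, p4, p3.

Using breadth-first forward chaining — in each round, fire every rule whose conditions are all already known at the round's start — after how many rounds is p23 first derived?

4

Round 1 fires R2, R5, R12, R14, R15, giving p5, p28, p24, p29, p20.
Round 2 fires R4, R6, R7, R10, R13, giving p1, p13, p37, p14, p38.
Round 3 fires R1, R8, giving p8, p26.
Round 4 fires R3, giving p23.
p23 first appears in round 4.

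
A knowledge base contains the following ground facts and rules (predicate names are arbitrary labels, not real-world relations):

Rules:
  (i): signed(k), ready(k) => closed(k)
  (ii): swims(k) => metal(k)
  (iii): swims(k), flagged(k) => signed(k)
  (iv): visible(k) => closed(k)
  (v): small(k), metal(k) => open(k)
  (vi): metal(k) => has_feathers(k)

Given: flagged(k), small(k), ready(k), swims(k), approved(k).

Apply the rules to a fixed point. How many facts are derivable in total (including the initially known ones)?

Round 1 fires (ii), (iii), giving metal(k), signed(k).
Round 2 fires (i), (v), (vi), giving closed(k), open(k), has_feathers(k).
Closure: {approved(k), closed(k), flagged(k), has_feathers(k), metal(k), open(k), ready(k), signed(k), small(k), swims(k)} — 10 facts.

10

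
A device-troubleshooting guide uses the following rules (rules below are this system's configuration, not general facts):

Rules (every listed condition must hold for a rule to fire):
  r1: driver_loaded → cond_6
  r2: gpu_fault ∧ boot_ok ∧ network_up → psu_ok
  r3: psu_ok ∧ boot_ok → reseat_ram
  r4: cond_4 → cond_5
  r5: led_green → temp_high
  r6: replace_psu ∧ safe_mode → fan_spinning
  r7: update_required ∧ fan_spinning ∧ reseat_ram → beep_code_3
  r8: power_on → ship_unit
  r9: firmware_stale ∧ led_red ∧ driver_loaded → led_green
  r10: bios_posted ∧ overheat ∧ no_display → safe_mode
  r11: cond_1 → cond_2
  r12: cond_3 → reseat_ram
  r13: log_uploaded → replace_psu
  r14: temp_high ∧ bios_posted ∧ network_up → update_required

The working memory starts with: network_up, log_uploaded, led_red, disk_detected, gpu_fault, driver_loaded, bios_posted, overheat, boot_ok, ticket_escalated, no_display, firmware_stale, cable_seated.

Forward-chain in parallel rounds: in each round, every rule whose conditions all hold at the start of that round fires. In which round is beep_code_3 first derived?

4

[1] r1 [driver_loaded → cond_6]; r2 [gpu_fault ∧ boot_ok ∧ network_up → psu_ok]; r9 [firmware_stale ∧ led_red ∧ driver_loaded → led_green]; r10 [bios_posted ∧ overheat ∧ no_display → safe_mode]; r13 [log_uploaded → replace_psu]. ⇒ new: cond_6, psu_ok, led_green, safe_mode, replace_psu.
[2] r3 [psu_ok ∧ boot_ok → reseat_ram]; r5 [led_green → temp_high]; r6 [replace_psu ∧ safe_mode → fan_spinning]. ⇒ new: reseat_ram, temp_high, fan_spinning.
[3] r14 [temp_high ∧ bios_posted ∧ network_up → update_required]. ⇒ new: update_required.
[4] r7 [update_required ∧ fan_spinning ∧ reseat_ram → beep_code_3]. ⇒ new: beep_code_3.
beep_code_3 first appears in round 4.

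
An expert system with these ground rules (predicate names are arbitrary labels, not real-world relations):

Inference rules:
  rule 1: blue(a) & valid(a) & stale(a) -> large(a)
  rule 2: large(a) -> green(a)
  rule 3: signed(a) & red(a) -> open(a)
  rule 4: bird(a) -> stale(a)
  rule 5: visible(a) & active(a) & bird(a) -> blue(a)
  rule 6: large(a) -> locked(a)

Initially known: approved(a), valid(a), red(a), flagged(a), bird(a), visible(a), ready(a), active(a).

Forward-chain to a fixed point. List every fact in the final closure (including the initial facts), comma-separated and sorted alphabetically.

Round 1: rule 4 [bird(a) -> stale(a)]; rule 5 [visible(a) & active(a) & bird(a) -> blue(a)]. Adds stale(a), blue(a).
Round 2: rule 1 [blue(a) & valid(a) & stale(a) -> large(a)]. Adds large(a).
Round 3: rule 2 [large(a) -> green(a)]; rule 6 [large(a) -> locked(a)]. Adds green(a), locked(a).

active(a), approved(a), bird(a), blue(a), flagged(a), green(a), large(a), locked(a), ready(a), red(a), stale(a), valid(a), visible(a)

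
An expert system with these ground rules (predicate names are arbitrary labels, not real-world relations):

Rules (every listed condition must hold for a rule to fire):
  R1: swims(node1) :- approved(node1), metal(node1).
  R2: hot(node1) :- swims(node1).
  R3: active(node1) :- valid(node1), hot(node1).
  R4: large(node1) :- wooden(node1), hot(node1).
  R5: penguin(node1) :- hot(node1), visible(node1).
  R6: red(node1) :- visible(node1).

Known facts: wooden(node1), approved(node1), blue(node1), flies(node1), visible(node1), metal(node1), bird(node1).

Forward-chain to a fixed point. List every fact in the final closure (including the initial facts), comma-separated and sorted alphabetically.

Round 1: R1 [swims(node1) :- approved(node1), metal(node1).]; R6 [red(node1) :- visible(node1).]. New: swims(node1), red(node1).
Round 2: R2 [hot(node1) :- swims(node1).]. New: hot(node1).
Round 3: R4 [large(node1) :- wooden(node1), hot(node1).]; R5 [penguin(node1) :- hot(node1), visible(node1).]. New: large(node1), penguin(node1).

approved(node1), bird(node1), blue(node1), flies(node1), hot(node1), large(node1), metal(node1), penguin(node1), red(node1), swims(node1), visible(node1), wooden(node1)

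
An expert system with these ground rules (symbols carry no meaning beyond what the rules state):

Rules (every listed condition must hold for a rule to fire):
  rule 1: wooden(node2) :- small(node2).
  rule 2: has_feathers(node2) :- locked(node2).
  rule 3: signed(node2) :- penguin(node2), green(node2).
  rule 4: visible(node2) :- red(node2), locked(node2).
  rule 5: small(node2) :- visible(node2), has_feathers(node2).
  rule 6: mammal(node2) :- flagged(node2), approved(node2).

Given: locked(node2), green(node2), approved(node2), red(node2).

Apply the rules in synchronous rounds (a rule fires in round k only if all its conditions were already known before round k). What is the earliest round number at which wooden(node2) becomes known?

Round 1 fires rule 2, rule 4, giving has_feathers(node2), visible(node2).
Round 2 fires rule 5, giving small(node2).
Round 3 fires rule 1, giving wooden(node2).
wooden(node2) first appears in round 3.

3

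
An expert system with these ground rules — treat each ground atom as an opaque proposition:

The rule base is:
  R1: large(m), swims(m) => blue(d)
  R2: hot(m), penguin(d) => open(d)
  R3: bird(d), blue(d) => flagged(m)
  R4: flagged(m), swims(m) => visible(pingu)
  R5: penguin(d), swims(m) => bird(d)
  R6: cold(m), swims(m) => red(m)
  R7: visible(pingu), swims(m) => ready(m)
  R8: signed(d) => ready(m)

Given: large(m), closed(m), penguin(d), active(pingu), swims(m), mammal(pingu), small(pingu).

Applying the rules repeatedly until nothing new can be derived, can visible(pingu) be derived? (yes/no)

[1] R1 [large(m), swims(m) => blue(d)]; R5 [penguin(d), swims(m) => bird(d)]. ⇒ new: blue(d), bird(d).
[2] R3 [bird(d), blue(d) => flagged(m)]. ⇒ new: flagged(m).
[3] R4 [flagged(m), swims(m) => visible(pingu)]. ⇒ new: visible(pingu).
[4] R7 [visible(pingu), swims(m) => ready(m)]. ⇒ new: ready(m).
visible(pingu) appears in round 3, so it is derivable.

yes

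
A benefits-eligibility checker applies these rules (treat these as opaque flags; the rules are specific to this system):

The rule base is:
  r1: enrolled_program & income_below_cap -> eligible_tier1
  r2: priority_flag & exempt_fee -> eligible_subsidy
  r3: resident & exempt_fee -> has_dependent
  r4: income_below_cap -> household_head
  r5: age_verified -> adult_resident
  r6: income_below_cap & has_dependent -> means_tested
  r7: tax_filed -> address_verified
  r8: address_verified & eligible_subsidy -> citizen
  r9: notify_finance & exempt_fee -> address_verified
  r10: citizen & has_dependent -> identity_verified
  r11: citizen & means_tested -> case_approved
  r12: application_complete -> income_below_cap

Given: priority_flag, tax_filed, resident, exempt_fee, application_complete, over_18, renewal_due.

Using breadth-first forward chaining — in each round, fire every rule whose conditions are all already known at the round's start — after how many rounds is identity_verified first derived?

Round 1 — r2, r3, r7, r12, derive eligible_subsidy, has_dependent, address_verified, income_below_cap.
Round 2 — r4, r6, r8, derive household_head, means_tested, citizen.
Round 3 — r10, r11, derive identity_verified, case_approved.
identity_verified first appears in round 3.

3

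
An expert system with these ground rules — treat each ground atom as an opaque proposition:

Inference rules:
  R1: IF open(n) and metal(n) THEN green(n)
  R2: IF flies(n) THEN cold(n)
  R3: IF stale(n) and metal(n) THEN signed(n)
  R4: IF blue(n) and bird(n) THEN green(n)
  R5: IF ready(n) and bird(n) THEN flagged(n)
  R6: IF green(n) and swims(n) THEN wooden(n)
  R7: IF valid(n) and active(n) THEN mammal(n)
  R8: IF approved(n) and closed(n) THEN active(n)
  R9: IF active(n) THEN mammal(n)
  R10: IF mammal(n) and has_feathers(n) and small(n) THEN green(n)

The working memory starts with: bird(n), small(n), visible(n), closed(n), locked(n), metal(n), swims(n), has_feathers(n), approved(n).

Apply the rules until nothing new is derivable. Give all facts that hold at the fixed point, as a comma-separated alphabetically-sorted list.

Round 1 — R8, derive active(n).
Round 2 — R9, derive mammal(n).
Round 3 — R10, derive green(n).
Round 4 — R6, derive wooden(n).

active(n), approved(n), bird(n), closed(n), green(n), has_feathers(n), locked(n), mammal(n), metal(n), small(n), swims(n), visible(n), wooden(n)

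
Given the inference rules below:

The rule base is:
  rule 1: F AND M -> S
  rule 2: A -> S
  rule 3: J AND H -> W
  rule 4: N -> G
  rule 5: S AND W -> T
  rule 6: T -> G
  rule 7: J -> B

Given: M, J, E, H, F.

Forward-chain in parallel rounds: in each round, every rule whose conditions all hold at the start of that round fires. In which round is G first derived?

3

Round 1: rule 1 [F AND M -> S]; rule 3 [J AND H -> W]; rule 7 [J -> B]. Adds S, W, B.
Round 2: rule 5 [S AND W -> T]. Adds T.
Round 3: rule 6 [T -> G]. Adds G.
G first appears in round 3.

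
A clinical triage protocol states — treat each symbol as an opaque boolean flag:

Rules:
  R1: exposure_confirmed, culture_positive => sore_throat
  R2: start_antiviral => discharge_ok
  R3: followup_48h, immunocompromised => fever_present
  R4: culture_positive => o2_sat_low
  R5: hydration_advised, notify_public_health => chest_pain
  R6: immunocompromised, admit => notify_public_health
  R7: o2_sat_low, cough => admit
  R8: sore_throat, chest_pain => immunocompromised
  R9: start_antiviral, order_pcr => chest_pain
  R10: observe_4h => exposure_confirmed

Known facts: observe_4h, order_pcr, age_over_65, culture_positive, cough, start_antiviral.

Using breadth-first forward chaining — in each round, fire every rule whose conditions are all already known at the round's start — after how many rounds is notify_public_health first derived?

Round 1: R2 [start_antiviral => discharge_ok]; R4 [culture_positive => o2_sat_low]; R9 [start_antiviral, order_pcr => chest_pain]; R10 [observe_4h => exposure_confirmed]. New: discharge_ok, o2_sat_low, chest_pain, exposure_confirmed.
Round 2: R1 [exposure_confirmed, culture_positive => sore_throat]; R7 [o2_sat_low, cough => admit]. New: sore_throat, admit.
Round 3: R8 [sore_throat, chest_pain => immunocompromised]. New: immunocompromised.
Round 4: R6 [immunocompromised, admit => notify_public_health]. New: notify_public_health.
notify_public_health first appears in round 4.

4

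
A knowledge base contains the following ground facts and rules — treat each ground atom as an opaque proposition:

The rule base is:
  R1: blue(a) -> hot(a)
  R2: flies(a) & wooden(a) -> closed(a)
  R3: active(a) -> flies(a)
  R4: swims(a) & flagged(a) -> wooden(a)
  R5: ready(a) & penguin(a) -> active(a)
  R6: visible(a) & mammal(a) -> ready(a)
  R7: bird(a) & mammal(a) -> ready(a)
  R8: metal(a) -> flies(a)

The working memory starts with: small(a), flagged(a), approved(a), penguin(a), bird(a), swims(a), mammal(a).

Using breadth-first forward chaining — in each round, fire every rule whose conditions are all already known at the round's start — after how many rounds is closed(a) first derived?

Round 1: R4 [swims(a) & flagged(a) -> wooden(a)]; R7 [bird(a) & mammal(a) -> ready(a)]. Adds wooden(a), ready(a).
Round 2: R5 [ready(a) & penguin(a) -> active(a)]. Adds active(a).
Round 3: R3 [active(a) -> flies(a)]. Adds flies(a).
Round 4: R2 [flies(a) & wooden(a) -> closed(a)]. Adds closed(a).
closed(a) first appears in round 4.

4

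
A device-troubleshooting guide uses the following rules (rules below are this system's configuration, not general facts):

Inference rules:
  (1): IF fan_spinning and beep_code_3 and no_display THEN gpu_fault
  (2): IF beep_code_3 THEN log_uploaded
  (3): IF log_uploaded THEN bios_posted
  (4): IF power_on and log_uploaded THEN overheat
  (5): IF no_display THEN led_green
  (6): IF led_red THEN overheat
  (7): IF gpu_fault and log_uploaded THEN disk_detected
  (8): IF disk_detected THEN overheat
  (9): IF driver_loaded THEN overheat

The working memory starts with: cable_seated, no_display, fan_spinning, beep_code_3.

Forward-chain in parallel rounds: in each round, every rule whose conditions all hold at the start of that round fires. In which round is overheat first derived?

Round 1 — (1), (2), (5), derive gpu_fault, log_uploaded, led_green.
Round 2 — (3), (7), derive bios_posted, disk_detected.
Round 3 — (8), derive overheat.
overheat first appears in round 3.

3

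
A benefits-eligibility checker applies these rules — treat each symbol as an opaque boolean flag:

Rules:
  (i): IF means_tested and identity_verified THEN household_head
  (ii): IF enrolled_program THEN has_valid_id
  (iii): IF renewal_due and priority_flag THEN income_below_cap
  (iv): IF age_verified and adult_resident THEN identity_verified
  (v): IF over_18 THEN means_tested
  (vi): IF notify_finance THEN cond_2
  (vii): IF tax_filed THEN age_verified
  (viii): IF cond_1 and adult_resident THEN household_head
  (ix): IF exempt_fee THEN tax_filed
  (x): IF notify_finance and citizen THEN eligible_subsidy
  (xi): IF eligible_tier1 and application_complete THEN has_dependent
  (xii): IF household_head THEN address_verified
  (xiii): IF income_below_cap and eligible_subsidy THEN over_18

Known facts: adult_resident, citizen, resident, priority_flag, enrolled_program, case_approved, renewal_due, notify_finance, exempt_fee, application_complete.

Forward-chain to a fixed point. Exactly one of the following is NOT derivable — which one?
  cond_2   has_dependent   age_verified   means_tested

Round 1: (ii) [IF enrolled_program THEN has_valid_id]; (iii) [IF renewal_due and priority_flag THEN income_below_cap]; (vi) [IF notify_finance THEN cond_2]; (ix) [IF exempt_fee THEN tax_filed]; (x) [IF notify_finance and citizen THEN eligible_subsidy]. New: has_valid_id, income_below_cap, cond_2, tax_filed, eligible_subsidy.
Round 2: (vii) [IF tax_filed THEN age_verified]; (xiii) [IF income_below_cap and eligible_subsidy THEN over_18]. New: age_verified, over_18.
Round 3: (iv) [IF age_verified and adult_resident THEN identity_verified]; (v) [IF over_18 THEN means_tested]. New: identity_verified, means_tested.
Round 4: (i) [IF means_tested and identity_verified THEN household_head]. New: household_head.
Round 5: (xii) [IF household_head THEN address_verified]. New: address_verified.
Derived: cond_2 (round 1), means_tested (round 3), age_verified (round 2). has_dependent never appears in any round.

has_dependent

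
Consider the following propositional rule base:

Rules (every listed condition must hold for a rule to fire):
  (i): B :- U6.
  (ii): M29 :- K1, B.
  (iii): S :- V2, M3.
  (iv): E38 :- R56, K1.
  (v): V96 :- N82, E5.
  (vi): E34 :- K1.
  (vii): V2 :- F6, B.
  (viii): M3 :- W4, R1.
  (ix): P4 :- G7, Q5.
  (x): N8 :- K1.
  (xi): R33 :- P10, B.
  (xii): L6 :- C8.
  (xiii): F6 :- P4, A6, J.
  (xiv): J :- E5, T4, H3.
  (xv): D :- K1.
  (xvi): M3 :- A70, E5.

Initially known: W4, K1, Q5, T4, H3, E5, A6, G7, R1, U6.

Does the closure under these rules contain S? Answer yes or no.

Round 1 fires (i), (vi), (viii), (ix), (x), (xiv), (xv), giving B, E34, M3, P4, N8, J, D.
Round 2 fires (ii), (xiii), giving M29, F6.
Round 3 fires (vii), giving V2.
Round 4 fires (iii), giving S.
S appears in round 4, so it is derivable.

yes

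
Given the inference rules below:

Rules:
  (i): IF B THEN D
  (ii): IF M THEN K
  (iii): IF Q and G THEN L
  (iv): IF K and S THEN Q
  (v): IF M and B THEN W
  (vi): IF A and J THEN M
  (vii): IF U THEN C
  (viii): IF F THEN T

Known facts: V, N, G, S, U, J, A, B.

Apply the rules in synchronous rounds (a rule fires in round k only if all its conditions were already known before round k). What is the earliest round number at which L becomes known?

4

Round 1: (i) [IF B THEN D]; (vi) [IF A and J THEN M]; (vii) [IF U THEN C]. New: D, M, C.
Round 2: (ii) [IF M THEN K]; (v) [IF M and B THEN W]. New: K, W.
Round 3: (iv) [IF K and S THEN Q]. New: Q.
Round 4: (iii) [IF Q and G THEN L]. New: L.
L first appears in round 4.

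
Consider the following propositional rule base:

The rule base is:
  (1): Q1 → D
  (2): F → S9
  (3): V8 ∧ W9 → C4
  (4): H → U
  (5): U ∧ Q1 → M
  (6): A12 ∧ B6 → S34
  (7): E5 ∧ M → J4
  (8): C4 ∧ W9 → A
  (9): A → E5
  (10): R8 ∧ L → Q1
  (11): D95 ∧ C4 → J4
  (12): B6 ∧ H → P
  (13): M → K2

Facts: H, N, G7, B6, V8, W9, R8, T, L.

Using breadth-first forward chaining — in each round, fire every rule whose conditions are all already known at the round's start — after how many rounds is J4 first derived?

4

[1] (3) [V8 ∧ W9 → C4]; (4) [H → U]; (10) [R8 ∧ L → Q1]; (12) [B6 ∧ H → P]. ⇒ new: C4, U, Q1, P.
[2] (1) [Q1 → D]; (5) [U ∧ Q1 → M]; (8) [C4 ∧ W9 → A]. ⇒ new: D, M, A.
[3] (9) [A → E5]; (13) [M → K2]. ⇒ new: E5, K2.
[4] (7) [E5 ∧ M → J4]. ⇒ new: J4.
J4 first appears in round 4.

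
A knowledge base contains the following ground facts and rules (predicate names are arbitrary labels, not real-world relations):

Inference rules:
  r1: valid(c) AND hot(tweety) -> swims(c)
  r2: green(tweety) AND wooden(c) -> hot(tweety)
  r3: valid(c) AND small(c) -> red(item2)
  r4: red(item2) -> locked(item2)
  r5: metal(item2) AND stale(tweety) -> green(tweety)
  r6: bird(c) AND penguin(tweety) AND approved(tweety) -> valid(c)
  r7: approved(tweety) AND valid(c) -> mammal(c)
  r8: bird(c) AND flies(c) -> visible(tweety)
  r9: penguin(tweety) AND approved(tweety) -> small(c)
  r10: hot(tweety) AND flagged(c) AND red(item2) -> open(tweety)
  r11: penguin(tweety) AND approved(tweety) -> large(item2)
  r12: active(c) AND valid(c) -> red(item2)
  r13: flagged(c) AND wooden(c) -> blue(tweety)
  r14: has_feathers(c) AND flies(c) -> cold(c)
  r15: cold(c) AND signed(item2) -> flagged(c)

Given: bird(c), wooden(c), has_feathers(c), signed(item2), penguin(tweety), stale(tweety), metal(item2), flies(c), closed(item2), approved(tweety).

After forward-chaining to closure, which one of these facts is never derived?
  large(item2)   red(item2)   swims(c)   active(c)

active(c)

Round 1: r5 [metal(item2) AND stale(tweety) -> green(tweety)]; r6 [bird(c) AND penguin(tweety) AND approved(tweety) -> valid(c)]; r8 [bird(c) AND flies(c) -> visible(tweety)]; r9 [penguin(tweety) AND approved(tweety) -> small(c)]; r11 [penguin(tweety) AND approved(tweety) -> large(item2)]; r14 [has_feathers(c) AND flies(c) -> cold(c)]. New: green(tweety), valid(c), visible(tweety), small(c), large(item2), cold(c).
Round 2: r2 [green(tweety) AND wooden(c) -> hot(tweety)]; r3 [valid(c) AND small(c) -> red(item2)]; r7 [approved(tweety) AND valid(c) -> mammal(c)]; r15 [cold(c) AND signed(item2) -> flagged(c)]. New: hot(tweety), red(item2), mammal(c), flagged(c).
Round 3: r1 [valid(c) AND hot(tweety) -> swims(c)]; r4 [red(item2) -> locked(item2)]; r10 [hot(tweety) AND flagged(c) AND red(item2) -> open(tweety)]; r13 [flagged(c) AND wooden(c) -> blue(tweety)]. New: swims(c), locked(item2), open(tweety), blue(tweety).
Derived: red(item2) (round 2), large(item2) (round 1), swims(c) (round 3). active(c) never appears in any round.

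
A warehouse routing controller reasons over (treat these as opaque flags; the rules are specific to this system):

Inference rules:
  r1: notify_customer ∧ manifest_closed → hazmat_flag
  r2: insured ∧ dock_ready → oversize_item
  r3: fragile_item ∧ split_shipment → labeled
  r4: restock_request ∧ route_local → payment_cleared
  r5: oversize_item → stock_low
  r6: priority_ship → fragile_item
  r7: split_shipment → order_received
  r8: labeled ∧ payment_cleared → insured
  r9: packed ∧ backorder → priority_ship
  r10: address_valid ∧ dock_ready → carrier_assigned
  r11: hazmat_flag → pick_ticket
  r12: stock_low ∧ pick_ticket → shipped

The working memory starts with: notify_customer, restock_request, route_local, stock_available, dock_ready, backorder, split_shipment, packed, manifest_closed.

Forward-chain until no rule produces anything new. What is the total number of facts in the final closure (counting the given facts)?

Round 1 — r1, r4, r7, r9, derive hazmat_flag, payment_cleared, order_received, priority_ship.
Round 2 — r6, r11, derive fragile_item, pick_ticket.
Round 3 — r3, derive labeled.
Round 4 — r8, derive insured.
Round 5 — r2, derive oversize_item.
Round 6 — r5, derive stock_low.
Round 7 — r12, derive shipped.
Closure: {backorder, dock_ready, fragile_item, hazmat_flag, insured, labeled, manifest_closed, notify_customer, order_received, oversize_item, packed, payment_cleared, pick_ticket, priority_ship, restock_request, route_local, shipped, split_shipment, stock_available, stock_low} — 20 facts.

20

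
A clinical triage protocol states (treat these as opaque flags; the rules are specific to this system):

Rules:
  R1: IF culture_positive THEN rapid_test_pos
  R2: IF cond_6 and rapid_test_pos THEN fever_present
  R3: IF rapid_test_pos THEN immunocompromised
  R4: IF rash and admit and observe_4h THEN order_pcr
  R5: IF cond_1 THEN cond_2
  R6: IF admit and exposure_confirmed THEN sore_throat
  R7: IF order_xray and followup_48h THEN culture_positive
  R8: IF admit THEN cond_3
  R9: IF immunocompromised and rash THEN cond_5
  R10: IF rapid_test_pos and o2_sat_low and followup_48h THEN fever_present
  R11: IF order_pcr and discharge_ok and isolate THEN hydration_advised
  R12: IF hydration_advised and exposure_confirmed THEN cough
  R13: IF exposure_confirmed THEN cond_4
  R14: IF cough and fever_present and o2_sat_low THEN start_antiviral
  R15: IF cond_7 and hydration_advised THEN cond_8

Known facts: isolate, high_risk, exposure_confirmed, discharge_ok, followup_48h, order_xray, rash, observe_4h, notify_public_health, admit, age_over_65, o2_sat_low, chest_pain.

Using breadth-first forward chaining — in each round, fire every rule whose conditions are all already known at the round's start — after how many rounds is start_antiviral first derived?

4

Round 1: R4 [IF rash and admit and observe_4h THEN order_pcr]; R6 [IF admit and exposure_confirmed THEN sore_throat]; R7 [IF order_xray and followup_48h THEN culture_positive]; R8 [IF admit THEN cond_3]; R13 [IF exposure_confirmed THEN cond_4]. Adds order_pcr, sore_throat, culture_positive, cond_3, cond_4.
Round 2: R1 [IF culture_positive THEN rapid_test_pos]; R11 [IF order_pcr and discharge_ok and isolate THEN hydration_advised]. Adds rapid_test_pos, hydration_advised.
Round 3: R3 [IF rapid_test_pos THEN immunocompromised]; R10 [IF rapid_test_pos and o2_sat_low and followup_48h THEN fever_present]; R12 [IF hydration_advised and exposure_confirmed THEN cough]. Adds immunocompromised, fever_present, cough.
Round 4: R9 [IF immunocompromised and rash THEN cond_5]; R14 [IF cough and fever_present and o2_sat_low THEN start_antiviral]. Adds cond_5, start_antiviral.
start_antiviral first appears in round 4.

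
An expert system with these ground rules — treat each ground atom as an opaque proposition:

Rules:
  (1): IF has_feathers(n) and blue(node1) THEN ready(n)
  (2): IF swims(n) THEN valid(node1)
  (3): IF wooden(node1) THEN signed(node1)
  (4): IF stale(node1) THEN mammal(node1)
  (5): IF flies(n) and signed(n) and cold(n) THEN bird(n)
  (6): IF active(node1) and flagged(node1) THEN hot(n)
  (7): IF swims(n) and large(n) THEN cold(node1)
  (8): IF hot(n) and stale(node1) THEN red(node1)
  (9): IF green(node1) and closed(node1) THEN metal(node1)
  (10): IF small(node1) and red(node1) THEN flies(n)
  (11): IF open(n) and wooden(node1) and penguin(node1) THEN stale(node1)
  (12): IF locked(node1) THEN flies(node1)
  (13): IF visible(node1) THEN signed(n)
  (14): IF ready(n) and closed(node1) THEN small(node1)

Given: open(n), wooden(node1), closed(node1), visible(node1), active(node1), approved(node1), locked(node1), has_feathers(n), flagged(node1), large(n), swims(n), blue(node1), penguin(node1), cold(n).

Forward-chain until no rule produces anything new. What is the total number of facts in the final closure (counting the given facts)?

27

Round 1: (1) [IF has_feathers(n) and blue(node1) THEN ready(n)]; (2) [IF swims(n) THEN valid(node1)]; (3) [IF wooden(node1) THEN signed(node1)]; (6) [IF active(node1) and flagged(node1) THEN hot(n)]; (7) [IF swims(n) and large(n) THEN cold(node1)]; (11) [IF open(n) and wooden(node1) and penguin(node1) THEN stale(node1)]; (12) [IF locked(node1) THEN flies(node1)]; (13) [IF visible(node1) THEN signed(n)]. Adds ready(n), valid(node1), signed(node1), hot(n), cold(node1), stale(node1), flies(node1), signed(n).
Round 2: (4) [IF stale(node1) THEN mammal(node1)]; (8) [IF hot(n) and stale(node1) THEN red(node1)]; (14) [IF ready(n) and closed(node1) THEN small(node1)]. Adds mammal(node1), red(node1), small(node1).
Round 3: (10) [IF small(node1) and red(node1) THEN flies(n)]. Adds flies(n).
Round 4: (5) [IF flies(n) and signed(n) and cold(n) THEN bird(n)]. Adds bird(n).
Closure: {active(node1), approved(node1), bird(n), blue(node1), closed(node1), cold(n), cold(node1), flagged(node1), flies(n), flies(node1), has_feathers(n), hot(n), large(n), locked(node1), mammal(node1), open(n), penguin(node1), ready(n), red(node1), signed(n), signed(node1), small(node1), stale(node1), swims(n), valid(node1), visible(node1), wooden(node1)} — 27 facts.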